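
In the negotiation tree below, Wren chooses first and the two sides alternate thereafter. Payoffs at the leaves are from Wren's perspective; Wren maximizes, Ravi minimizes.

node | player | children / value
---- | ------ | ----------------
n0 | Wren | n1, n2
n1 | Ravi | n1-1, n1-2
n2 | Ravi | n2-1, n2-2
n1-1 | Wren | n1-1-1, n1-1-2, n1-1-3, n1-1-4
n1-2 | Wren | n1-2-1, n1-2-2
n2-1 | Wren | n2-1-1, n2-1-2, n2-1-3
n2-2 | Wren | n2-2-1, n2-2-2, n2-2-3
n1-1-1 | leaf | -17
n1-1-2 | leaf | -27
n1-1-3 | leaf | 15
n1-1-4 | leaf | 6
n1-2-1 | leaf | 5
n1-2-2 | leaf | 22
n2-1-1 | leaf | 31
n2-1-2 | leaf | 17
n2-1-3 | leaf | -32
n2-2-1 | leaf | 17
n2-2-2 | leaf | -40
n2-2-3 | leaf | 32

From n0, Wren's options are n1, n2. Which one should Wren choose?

n2

n1-1 (Wren): max(-17, -27, 15, 6) = 15
n1-2 (Wren): max(5, 22) = 22
n1 (Ravi): min(15, 22) = 15
n2-1 (Wren): max(31, 17, -32) = 31
n2-2 (Wren): max(17, -40, 32) = 32
n2 (Ravi): min(31, 32) = 31
n0 (Wren): max(15, 31) = 31
Wren at n0 wants the highest of {n1=15, n2=31}, so chooses n2.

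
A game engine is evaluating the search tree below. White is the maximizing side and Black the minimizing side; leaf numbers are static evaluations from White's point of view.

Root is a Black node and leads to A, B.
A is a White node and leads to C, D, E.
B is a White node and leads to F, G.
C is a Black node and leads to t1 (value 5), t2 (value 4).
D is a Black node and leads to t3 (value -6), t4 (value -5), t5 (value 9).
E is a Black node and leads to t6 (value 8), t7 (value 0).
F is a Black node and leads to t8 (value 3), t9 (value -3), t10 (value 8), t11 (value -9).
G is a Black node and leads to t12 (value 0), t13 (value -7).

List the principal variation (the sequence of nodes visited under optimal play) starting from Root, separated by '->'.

C (Black): min(5, 4) = 4
D (Black): min(-6, -5, 9) = -6
E (Black): min(8, 0) = 0
A (White): max(4, -6, 0) = 4
F (Black): min(3, -3, 8, -9) = -9
G (Black): min(0, -7) = -7
B (White): max(-9, -7) = -7
Root (Black): min(4, -7) = -7
At Root, Black picks B (lowest: -7).
At B, White picks G (highest: -7).
At G, Black picks t13 (lowest: -7).
Terminal value -7.

Root -> B -> G -> t13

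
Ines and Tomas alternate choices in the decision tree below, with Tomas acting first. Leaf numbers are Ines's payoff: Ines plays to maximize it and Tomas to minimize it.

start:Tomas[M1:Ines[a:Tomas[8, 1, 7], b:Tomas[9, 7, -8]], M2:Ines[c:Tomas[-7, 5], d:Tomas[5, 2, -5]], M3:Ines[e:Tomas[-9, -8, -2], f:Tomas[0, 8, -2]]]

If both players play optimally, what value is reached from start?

a (Tomas): min(8, 1, 7) = 1
b (Tomas): min(9, 7, -8) = -8
M1 (Ines): max(1, -8) = 1
c (Tomas): min(-7, 5) = -7
d (Tomas): min(5, 2, -5) = -5
M2 (Ines): max(-7, -5) = -5
e (Tomas): min(-9, -8, -2) = -9
f (Tomas): min(0, 8, -2) = -2
M3 (Ines): max(-9, -2) = -2
start (Tomas): min(1, -5, -2) = -5

-5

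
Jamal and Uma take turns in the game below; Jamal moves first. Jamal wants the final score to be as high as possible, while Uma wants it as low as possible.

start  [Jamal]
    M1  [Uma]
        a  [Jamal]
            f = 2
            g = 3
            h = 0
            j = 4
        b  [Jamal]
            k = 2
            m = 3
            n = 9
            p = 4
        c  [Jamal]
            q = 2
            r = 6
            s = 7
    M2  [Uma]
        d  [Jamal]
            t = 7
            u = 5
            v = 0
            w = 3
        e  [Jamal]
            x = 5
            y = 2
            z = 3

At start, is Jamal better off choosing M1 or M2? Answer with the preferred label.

a (Jamal): max(2, 3, 0, 4) = 4
b (Jamal): max(2, 3, 9, 4) = 9
c (Jamal): max(2, 6, 7) = 7
M1 (Uma): min(4, 9, 7) = 4
d (Jamal): max(7, 5, 0, 3) = 7
e (Jamal): max(5, 2, 3) = 5
M2 (Uma): min(7, 5) = 5
Jamal prefers the higher value; M1=4, M2=5. M2 is better since 5 > 4.

M2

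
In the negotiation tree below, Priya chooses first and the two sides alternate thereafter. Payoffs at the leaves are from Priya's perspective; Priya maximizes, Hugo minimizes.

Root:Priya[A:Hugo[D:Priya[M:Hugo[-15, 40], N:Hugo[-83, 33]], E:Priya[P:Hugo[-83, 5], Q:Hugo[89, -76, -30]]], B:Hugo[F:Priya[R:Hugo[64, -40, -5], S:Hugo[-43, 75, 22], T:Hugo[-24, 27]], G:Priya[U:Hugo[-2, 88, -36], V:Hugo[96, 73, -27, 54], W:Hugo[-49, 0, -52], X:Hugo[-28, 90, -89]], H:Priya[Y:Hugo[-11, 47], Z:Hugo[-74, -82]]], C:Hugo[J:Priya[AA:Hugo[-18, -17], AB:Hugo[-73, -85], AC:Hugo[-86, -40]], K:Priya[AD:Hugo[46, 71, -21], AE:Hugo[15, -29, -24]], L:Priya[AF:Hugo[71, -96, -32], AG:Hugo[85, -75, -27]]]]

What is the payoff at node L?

-75

AF (Hugo): min(71, -96, -32) = -96
AG (Hugo): min(85, -75, -27) = -75
L (Priya): max(-96, -75) = -75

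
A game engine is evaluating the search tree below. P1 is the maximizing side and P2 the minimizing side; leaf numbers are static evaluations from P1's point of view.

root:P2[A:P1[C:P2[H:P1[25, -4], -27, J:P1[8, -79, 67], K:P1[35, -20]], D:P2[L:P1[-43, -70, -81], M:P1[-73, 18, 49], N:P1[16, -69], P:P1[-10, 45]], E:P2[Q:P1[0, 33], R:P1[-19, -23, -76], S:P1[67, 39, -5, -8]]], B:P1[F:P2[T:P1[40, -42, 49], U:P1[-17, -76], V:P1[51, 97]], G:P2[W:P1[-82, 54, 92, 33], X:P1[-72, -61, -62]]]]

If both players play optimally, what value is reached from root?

-19

H (P1): max(25, -4) = 25
J (P1): max(8, -79, 67) = 67
K (P1): max(35, -20) = 35
C (P2): min(25, -27, 67, 35) = -27
L (P1): max(-43, -70, -81) = -43
M (P1): max(-73, 18, 49) = 49
N (P1): max(16, -69) = 16
P (P1): max(-10, 45) = 45
D (P2): min(-43, 49, 16, 45) = -43
Q (P1): max(0, 33) = 33
R (P1): max(-19, -23, -76) = -19
S (P1): max(67, 39, -5, -8) = 67
E (P2): min(33, -19, 67) = -19
A (P1): max(-27, -43, -19) = -19
T (P1): max(40, -42, 49) = 49
U (P1): max(-17, -76) = -17
V (P1): max(51, 97) = 97
F (P2): min(49, -17, 97) = -17
W (P1): max(-82, 54, 92, 33) = 92
X (P1): max(-72, -61, -62) = -61
G (P2): min(92, -61) = -61
B (P1): max(-17, -61) = -17
root (P2): min(-19, -17) = -19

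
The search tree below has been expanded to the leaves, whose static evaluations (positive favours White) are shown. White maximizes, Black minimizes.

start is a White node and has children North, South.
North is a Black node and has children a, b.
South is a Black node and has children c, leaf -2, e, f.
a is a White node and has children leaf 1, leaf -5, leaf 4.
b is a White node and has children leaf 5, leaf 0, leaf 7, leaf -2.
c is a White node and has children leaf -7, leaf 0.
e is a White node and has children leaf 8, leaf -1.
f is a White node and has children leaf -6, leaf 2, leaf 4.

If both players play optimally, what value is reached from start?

4

a (White): max(1, -5, 4) = 4
b (White): max(5, 0, 7, -2) = 7
North (Black): min(4, 7) = 4
c (White): max(-7, 0) = 0
e (White): max(8, -1) = 8
f (White): max(-6, 2, 4) = 4
South (Black): min(0, -2, 8, 4) = -2
start (White): max(4, -2) = 4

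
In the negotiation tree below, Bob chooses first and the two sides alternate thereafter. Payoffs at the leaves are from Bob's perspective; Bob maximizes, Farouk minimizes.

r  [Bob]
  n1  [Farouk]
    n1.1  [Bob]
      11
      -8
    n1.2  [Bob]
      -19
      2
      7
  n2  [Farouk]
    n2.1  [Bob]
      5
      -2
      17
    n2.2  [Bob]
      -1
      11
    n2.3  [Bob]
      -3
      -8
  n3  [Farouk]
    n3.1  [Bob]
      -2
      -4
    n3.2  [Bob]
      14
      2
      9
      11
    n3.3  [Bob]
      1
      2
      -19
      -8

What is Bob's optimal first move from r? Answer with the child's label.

n1

n1.1 (Bob): max(11, -8) = 11
n1.2 (Bob): max(-19, 2, 7) = 7
n1 (Farouk): min(11, 7) = 7
n2.1 (Bob): max(5, -2, 17) = 17
n2.2 (Bob): max(-1, 11) = 11
n2.3 (Bob): max(-3, -8) = -3
n2 (Farouk): min(17, 11, -3) = -3
n3.1 (Bob): max(-2, -4) = -2
n3.2 (Bob): max(14, 2, 9, 11) = 14
n3.3 (Bob): max(1, 2, -19, -8) = 2
n3 (Farouk): min(-2, 14, 2) = -2
r (Bob): max(7, -3, -2) = 7
Bob at r wants the highest of {n1=7, n2=-3, n3=-2}, so chooses n1.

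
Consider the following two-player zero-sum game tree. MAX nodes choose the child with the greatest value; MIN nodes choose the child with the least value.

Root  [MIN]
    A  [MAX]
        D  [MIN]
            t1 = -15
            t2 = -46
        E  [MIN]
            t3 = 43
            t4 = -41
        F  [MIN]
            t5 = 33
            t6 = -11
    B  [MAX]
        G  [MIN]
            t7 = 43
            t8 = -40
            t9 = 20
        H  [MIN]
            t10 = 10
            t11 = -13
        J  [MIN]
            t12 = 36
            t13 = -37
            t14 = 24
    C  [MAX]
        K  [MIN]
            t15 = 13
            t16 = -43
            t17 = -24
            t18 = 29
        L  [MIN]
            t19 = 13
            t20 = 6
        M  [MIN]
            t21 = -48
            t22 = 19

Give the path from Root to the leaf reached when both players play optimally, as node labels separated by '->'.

Root -> B -> H -> t11

D (MIN): min(-15, -46) = -46
E (MIN): min(43, -41) = -41
F (MIN): min(33, -11) = -11
A (MAX): max(-46, -41, -11) = -11
G (MIN): min(43, -40, 20) = -40
H (MIN): min(10, -13) = -13
J (MIN): min(36, -37, 24) = -37
B (MAX): max(-40, -13, -37) = -13
K (MIN): min(13, -43, -24, 29) = -43
L (MIN): min(13, 6) = 6
M (MIN): min(-48, 19) = -48
C (MAX): max(-43, 6, -48) = 6
Root (MIN): min(-11, -13, 6) = -13
At Root, MIN picks B (lowest: -13).
At B, MAX picks H (highest: -13).
At H, MIN picks t11 (lowest: -13).
Terminal value -13.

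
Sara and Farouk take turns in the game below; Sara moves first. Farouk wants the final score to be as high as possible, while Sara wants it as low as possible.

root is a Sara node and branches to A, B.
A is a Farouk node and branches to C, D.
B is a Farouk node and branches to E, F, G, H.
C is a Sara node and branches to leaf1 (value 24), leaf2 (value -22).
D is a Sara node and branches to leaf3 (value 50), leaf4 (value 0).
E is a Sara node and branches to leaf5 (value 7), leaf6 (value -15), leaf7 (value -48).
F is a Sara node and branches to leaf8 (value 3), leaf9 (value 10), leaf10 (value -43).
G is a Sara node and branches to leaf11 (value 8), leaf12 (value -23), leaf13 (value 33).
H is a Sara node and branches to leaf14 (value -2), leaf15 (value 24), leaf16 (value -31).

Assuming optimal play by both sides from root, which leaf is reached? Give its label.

C (Sara): min(24, -22) = -22
D (Sara): min(50, 0) = 0
A (Farouk): max(-22, 0) = 0
E (Sara): min(7, -15, -48) = -48
F (Sara): min(3, 10, -43) = -43
G (Sara): min(8, -23, 33) = -23
H (Sara): min(-2, 24, -31) = -31
B (Farouk): max(-48, -43, -23, -31) = -23
root (Sara): min(0, -23) = -23
At root, Sara picks B (lowest: -23).
At B, Farouk picks G (highest: -23).
At G, Sara picks leaf12 (lowest: -23).
Terminal value -23.

leaf12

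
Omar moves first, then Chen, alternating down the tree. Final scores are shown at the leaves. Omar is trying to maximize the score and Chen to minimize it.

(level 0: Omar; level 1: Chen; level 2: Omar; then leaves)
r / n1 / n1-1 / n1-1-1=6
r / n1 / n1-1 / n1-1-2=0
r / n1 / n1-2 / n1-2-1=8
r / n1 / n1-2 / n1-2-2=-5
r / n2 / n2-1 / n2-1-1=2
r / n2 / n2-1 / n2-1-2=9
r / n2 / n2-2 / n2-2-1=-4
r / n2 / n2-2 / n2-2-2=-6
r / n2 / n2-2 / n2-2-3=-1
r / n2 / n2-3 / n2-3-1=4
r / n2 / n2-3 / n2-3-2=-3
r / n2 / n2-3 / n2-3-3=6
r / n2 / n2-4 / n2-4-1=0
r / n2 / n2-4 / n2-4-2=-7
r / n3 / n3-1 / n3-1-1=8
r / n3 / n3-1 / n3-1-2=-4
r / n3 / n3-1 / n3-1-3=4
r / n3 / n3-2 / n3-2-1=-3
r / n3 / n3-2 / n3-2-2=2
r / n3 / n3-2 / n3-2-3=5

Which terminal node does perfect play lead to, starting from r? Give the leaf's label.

n1-1 (Omar): max(6, 0) = 6
n1-2 (Omar): max(8, -5) = 8
n1 (Chen): min(6, 8) = 6
n2-1 (Omar): max(2, 9) = 9
n2-2 (Omar): max(-4, -6, -1) = -1
n2-3 (Omar): max(4, -3, 6) = 6
n2-4 (Omar): max(0, -7) = 0
n2 (Chen): min(9, -1, 6, 0) = -1
n3-1 (Omar): max(8, -4, 4) = 8
n3-2 (Omar): max(-3, 2, 5) = 5
n3 (Chen): min(8, 5) = 5
r (Omar): max(6, -1, 5) = 6
At r, Omar picks n1 (highest: 6).
At n1, Chen picks n1-1 (lowest: 6).
At n1-1, Omar picks n1-1-1 (highest: 6).
Terminal value 6.

n1-1-1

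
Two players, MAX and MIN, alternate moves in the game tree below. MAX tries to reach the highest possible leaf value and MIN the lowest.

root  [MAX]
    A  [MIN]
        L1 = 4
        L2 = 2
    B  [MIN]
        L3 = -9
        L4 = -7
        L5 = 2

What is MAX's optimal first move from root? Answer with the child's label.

A (MIN): min(4, 2) = 2
B (MIN): min(-9, -7, 2) = -9
root (MAX): max(2, -9) = 2
MAX at root wants the highest of {A=2, B=-9}, so chooses A.

A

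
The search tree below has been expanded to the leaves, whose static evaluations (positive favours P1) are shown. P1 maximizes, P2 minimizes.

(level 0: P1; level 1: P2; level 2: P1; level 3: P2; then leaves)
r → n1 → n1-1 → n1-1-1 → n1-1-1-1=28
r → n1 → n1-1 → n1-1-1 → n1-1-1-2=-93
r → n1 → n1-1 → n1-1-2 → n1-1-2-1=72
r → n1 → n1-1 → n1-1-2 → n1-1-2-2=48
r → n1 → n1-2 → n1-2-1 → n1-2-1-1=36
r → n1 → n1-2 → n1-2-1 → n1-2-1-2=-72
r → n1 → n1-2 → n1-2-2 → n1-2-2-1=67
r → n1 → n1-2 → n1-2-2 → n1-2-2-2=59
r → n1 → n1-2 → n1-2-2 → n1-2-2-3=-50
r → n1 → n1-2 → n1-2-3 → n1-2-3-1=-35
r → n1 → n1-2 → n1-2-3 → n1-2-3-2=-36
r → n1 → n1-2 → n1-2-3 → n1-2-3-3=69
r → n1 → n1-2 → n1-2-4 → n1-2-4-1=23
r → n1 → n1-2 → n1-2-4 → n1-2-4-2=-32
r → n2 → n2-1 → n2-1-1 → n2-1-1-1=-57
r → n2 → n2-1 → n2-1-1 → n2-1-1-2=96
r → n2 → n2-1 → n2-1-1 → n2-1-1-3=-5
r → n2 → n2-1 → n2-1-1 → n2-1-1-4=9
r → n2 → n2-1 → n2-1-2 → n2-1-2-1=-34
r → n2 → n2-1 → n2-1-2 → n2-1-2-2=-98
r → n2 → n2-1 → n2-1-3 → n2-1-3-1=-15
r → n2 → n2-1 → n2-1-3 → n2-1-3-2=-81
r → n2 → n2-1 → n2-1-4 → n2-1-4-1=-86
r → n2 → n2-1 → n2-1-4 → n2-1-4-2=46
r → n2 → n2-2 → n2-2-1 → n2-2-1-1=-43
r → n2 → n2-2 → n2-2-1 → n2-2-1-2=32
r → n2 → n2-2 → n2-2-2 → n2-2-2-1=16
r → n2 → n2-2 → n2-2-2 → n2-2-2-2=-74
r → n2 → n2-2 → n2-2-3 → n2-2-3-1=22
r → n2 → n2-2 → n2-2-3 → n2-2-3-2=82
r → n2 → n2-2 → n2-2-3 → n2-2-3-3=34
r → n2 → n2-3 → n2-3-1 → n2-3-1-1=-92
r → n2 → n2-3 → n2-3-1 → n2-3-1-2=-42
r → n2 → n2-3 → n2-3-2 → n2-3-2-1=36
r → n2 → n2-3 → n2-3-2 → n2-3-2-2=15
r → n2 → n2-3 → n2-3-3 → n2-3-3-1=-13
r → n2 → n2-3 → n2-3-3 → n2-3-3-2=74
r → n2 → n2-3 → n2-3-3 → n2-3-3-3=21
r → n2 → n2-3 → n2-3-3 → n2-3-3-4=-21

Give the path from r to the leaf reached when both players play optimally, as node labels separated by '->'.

r -> n1 -> n1-2 -> n1-2-4 -> n1-2-4-2

n1-1-1 (P2): min(28, -93) = -93
n1-1-2 (P2): min(72, 48) = 48
n1-1 (P1): max(-93, 48) = 48
n1-2-1 (P2): min(36, -72) = -72
n1-2-2 (P2): min(67, 59, -50) = -50
n1-2-3 (P2): min(-35, -36, 69) = -36
n1-2-4 (P2): min(23, -32) = -32
n1-2 (P1): max(-72, -50, -36, -32) = -32
n1 (P2): min(48, -32) = -32
n2-1-1 (P2): min(-57, 96, -5, 9) = -57
n2-1-2 (P2): min(-34, -98) = -98
n2-1-3 (P2): min(-15, -81) = -81
n2-1-4 (P2): min(-86, 46) = -86
n2-1 (P1): max(-57, -98, -81, -86) = -57
n2-2-1 (P2): min(-43, 32) = -43
n2-2-2 (P2): min(16, -74) = -74
n2-2-3 (P2): min(22, 82, 34) = 22
n2-2 (P1): max(-43, -74, 22) = 22
n2-3-1 (P2): min(-92, -42) = -92
n2-3-2 (P2): min(36, 15) = 15
n2-3-3 (P2): min(-13, 74, 21, -21) = -21
n2-3 (P1): max(-92, 15, -21) = 15
n2 (P2): min(-57, 22, 15) = -57
r (P1): max(-32, -57) = -32
At r, P1 picks n1 (highest: -32).
At n1, P2 picks n1-2 (lowest: -32).
At n1-2, P1 picks n1-2-4 (highest: -32).
At n1-2-4, P2 picks n1-2-4-2 (lowest: -32).
Terminal value -32.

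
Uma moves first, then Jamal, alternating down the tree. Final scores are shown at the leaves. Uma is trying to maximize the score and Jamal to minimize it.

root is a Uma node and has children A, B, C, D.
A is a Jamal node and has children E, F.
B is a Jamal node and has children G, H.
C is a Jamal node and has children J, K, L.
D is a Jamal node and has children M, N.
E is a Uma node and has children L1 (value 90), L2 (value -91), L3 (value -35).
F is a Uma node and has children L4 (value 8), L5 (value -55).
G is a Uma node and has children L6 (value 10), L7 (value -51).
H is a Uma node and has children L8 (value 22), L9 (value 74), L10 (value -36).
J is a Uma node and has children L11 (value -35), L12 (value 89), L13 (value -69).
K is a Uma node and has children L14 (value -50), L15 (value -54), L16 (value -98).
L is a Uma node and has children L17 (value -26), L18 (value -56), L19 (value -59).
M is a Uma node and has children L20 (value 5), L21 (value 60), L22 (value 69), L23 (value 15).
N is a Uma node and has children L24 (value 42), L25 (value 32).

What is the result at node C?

-50

J (Uma): max(-35, 89, -69) = 89
K (Uma): max(-50, -54, -98) = -50
L (Uma): max(-26, -56, -59) = -26
C (Jamal): min(89, -50, -26) = -50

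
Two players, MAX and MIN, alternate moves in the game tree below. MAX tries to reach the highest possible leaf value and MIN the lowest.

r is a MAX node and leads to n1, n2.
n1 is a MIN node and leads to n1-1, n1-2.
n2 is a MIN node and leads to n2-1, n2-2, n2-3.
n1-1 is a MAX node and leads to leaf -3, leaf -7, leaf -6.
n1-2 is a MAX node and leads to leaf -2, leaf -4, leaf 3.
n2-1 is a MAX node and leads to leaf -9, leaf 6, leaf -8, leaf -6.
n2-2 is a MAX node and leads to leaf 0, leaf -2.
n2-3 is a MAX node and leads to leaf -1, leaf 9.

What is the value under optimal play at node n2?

0

n2-1 (MAX): max(-9, 6, -8, -6) = 6
n2-2 (MAX): max(0, -2) = 0
n2-3 (MAX): max(-1, 9) = 9
n2 (MIN): min(6, 0, 9) = 0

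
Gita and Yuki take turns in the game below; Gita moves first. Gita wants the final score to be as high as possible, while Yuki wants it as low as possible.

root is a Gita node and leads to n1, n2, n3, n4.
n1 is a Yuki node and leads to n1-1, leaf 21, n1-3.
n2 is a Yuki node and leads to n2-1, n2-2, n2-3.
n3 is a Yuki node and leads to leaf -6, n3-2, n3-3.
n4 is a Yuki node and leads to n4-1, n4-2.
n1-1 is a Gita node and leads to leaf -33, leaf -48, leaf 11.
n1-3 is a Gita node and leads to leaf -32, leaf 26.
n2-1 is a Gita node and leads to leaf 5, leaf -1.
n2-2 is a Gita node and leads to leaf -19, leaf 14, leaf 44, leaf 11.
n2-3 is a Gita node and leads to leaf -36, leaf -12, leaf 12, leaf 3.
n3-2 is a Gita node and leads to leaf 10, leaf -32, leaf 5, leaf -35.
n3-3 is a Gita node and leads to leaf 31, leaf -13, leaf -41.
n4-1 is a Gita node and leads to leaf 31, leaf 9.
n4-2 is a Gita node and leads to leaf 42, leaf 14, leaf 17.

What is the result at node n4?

31

n4-1 (Gita): max(31, 9) = 31
n4-2 (Gita): max(42, 14, 17) = 42
n4 (Yuki): min(31, 42) = 31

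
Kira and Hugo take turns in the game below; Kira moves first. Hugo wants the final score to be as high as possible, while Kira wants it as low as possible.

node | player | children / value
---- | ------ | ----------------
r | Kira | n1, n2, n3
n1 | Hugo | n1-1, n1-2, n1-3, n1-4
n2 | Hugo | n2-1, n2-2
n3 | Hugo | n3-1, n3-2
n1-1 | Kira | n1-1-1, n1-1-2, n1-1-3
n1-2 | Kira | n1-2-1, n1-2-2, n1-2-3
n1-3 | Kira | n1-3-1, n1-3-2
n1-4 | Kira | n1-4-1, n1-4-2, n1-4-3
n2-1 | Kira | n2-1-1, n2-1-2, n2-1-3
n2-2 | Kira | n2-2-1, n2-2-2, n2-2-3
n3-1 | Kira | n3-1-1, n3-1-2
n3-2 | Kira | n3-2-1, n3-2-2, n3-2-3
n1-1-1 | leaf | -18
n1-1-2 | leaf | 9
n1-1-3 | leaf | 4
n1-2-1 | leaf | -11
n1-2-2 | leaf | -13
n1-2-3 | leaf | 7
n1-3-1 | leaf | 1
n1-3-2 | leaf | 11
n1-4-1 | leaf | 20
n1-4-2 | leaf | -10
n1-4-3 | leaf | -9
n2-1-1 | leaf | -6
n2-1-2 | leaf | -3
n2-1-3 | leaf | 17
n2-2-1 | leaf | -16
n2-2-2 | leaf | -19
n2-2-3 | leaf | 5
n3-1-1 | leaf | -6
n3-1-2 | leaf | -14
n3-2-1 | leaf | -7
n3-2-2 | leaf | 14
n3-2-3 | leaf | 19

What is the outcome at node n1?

1

n1-1 (Kira): min(-18, 9, 4) = -18
n1-2 (Kira): min(-11, -13, 7) = -13
n1-3 (Kira): min(1, 11) = 1
n1-4 (Kira): min(20, -10, -9) = -10
n1 (Hugo): max(-18, -13, 1, -10) = 1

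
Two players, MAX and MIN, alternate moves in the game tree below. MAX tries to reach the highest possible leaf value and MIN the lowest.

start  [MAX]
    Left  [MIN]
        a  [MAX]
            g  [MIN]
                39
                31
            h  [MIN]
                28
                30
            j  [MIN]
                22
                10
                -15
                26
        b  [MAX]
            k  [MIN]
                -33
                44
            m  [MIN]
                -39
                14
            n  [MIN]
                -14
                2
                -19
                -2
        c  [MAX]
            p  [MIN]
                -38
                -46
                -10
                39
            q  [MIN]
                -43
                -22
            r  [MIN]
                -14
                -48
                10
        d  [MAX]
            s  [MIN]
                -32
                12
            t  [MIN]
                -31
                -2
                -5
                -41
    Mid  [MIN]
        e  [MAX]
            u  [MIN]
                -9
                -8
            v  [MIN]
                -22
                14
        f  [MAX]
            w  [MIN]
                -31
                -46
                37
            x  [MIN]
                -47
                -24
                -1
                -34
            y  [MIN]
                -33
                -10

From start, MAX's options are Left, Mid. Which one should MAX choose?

g (MIN): min(39, 31) = 31
h (MIN): min(28, 30) = 28
j (MIN): min(22, 10, -15, 26) = -15
a (MAX): max(31, 28, -15) = 31
k (MIN): min(-33, 44) = -33
m (MIN): min(-39, 14) = -39
n (MIN): min(-14, 2, -19, -2) = -19
b (MAX): max(-33, -39, -19) = -19
p (MIN): min(-38, -46, -10, 39) = -46
q (MIN): min(-43, -22) = -43
r (MIN): min(-14, -48, 10) = -48
c (MAX): max(-46, -43, -48) = -43
s (MIN): min(-32, 12) = -32
t (MIN): min(-31, -2, -5, -41) = -41
d (MAX): max(-32, -41) = -32
Left (MIN): min(31, -19, -43, -32) = -43
u (MIN): min(-9, -8) = -9
v (MIN): min(-22, 14) = -22
e (MAX): max(-9, -22) = -9
w (MIN): min(-31, -46, 37) = -46
x (MIN): min(-47, -24, -1, -34) = -47
y (MIN): min(-33, -10) = -33
f (MAX): max(-46, -47, -33) = -33
Mid (MIN): min(-9, -33) = -33
start (MAX): max(-43, -33) = -33
MAX at start wants the highest of {Left=-43, Mid=-33}, so chooses Mid.

Mid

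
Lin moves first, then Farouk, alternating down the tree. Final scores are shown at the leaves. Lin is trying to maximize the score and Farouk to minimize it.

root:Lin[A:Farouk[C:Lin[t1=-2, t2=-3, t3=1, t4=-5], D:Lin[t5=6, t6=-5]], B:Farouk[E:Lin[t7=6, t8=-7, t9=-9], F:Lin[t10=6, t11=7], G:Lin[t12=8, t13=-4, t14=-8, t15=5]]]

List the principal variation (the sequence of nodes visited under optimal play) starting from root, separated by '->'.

C (Lin): max(-2, -3, 1, -5) = 1
D (Lin): max(6, -5) = 6
A (Farouk): min(1, 6) = 1
E (Lin): max(6, -7, -9) = 6
F (Lin): max(6, 7) = 7
G (Lin): max(8, -4, -8, 5) = 8
B (Farouk): min(6, 7, 8) = 6
root (Lin): max(1, 6) = 6
At root, Lin picks B (highest: 6).
At B, Farouk picks E (lowest: 6).
At E, Lin picks t7 (highest: 6).
Terminal value 6.

root -> B -> E -> t7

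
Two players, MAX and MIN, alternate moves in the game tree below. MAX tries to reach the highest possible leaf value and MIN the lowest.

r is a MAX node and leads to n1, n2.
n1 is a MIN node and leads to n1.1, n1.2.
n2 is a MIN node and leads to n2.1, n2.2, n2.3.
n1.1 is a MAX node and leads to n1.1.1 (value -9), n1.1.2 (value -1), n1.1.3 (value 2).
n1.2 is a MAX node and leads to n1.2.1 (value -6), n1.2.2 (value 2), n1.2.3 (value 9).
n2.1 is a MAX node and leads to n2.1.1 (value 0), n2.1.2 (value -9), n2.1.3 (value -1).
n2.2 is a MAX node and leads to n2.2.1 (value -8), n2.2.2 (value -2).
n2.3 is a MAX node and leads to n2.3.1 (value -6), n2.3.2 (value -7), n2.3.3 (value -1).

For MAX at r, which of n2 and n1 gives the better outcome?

n2.1 (MAX): max(0, -9, -1) = 0
n2.2 (MAX): max(-8, -2) = -2
n2.3 (MAX): max(-6, -7, -1) = -1
n2 (MIN): min(0, -2, -1) = -2
n1.1 (MAX): max(-9, -1, 2) = 2
n1.2 (MAX): max(-6, 2, 9) = 9
n1 (MIN): min(2, 9) = 2
MAX prefers the higher value; n2=-2, n1=2. n1 is better since 2 > -2.

n1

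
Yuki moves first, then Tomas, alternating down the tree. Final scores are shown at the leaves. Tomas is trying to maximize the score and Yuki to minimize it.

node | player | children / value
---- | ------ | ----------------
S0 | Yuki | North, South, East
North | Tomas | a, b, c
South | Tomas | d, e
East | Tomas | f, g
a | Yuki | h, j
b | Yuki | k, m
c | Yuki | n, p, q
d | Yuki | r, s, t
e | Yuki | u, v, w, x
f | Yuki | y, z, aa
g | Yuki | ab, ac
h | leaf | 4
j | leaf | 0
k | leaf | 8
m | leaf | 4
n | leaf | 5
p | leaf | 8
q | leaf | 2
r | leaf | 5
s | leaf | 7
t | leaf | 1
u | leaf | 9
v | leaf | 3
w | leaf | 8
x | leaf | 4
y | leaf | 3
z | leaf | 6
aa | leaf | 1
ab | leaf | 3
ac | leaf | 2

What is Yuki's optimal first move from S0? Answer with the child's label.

East

a (Yuki): min(4, 0) = 0
b (Yuki): min(8, 4) = 4
c (Yuki): min(5, 8, 2) = 2
North (Tomas): max(0, 4, 2) = 4
d (Yuki): min(5, 7, 1) = 1
e (Yuki): min(9, 3, 8, 4) = 3
South (Tomas): max(1, 3) = 3
f (Yuki): min(3, 6, 1) = 1
g (Yuki): min(3, 2) = 2
East (Tomas): max(1, 2) = 2
S0 (Yuki): min(4, 3, 2) = 2
Yuki at S0 wants the lowest of {North=4, South=3, East=2}, so chooses East.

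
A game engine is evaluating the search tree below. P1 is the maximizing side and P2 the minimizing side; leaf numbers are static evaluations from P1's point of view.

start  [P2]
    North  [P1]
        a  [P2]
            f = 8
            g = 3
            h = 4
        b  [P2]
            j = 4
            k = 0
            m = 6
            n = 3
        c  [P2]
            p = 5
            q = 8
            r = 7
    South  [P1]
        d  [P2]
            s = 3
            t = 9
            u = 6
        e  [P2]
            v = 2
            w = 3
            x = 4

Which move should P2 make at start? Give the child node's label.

a (P2): min(8, 3, 4) = 3
b (P2): min(4, 0, 6, 3) = 0
c (P2): min(5, 8, 7) = 5
North (P1): max(3, 0, 5) = 5
d (P2): min(3, 9, 6) = 3
e (P2): min(2, 3, 4) = 2
South (P1): max(3, 2) = 3
start (P2): min(5, 3) = 3
P2 at start wants the lowest of {North=5, South=3}, so chooses South.

South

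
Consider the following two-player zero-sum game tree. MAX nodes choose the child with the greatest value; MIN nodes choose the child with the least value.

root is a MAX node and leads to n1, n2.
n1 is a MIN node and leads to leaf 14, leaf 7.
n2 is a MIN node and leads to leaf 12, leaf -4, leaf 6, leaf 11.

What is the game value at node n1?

n1 (MIN): min(14, 7) = 7

7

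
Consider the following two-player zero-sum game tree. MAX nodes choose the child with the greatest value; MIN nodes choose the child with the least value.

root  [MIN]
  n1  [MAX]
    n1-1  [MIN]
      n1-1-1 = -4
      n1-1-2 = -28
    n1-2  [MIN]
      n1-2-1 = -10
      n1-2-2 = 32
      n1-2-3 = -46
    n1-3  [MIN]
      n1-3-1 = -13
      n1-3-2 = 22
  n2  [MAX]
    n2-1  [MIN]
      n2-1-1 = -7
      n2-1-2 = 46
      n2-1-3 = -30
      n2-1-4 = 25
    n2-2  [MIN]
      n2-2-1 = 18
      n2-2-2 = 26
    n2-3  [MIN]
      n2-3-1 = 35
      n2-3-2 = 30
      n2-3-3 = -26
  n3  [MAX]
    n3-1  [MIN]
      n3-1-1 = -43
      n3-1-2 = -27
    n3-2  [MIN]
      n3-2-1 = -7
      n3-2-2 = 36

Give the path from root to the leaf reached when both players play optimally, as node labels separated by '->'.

root -> n1 -> n1-3 -> n1-3-1

n1-1 (MIN): min(-4, -28) = -28
n1-2 (MIN): min(-10, 32, -46) = -46
n1-3 (MIN): min(-13, 22) = -13
n1 (MAX): max(-28, -46, -13) = -13
n2-1 (MIN): min(-7, 46, -30, 25) = -30
n2-2 (MIN): min(18, 26) = 18
n2-3 (MIN): min(35, 30, -26) = -26
n2 (MAX): max(-30, 18, -26) = 18
n3-1 (MIN): min(-43, -27) = -43
n3-2 (MIN): min(-7, 36) = -7
n3 (MAX): max(-43, -7) = -7
root (MIN): min(-13, 18, -7) = -13
At root, MIN picks n1 (lowest: -13).
At n1, MAX picks n1-3 (highest: -13).
At n1-3, MIN picks n1-3-1 (lowest: -13).
Terminal value -13.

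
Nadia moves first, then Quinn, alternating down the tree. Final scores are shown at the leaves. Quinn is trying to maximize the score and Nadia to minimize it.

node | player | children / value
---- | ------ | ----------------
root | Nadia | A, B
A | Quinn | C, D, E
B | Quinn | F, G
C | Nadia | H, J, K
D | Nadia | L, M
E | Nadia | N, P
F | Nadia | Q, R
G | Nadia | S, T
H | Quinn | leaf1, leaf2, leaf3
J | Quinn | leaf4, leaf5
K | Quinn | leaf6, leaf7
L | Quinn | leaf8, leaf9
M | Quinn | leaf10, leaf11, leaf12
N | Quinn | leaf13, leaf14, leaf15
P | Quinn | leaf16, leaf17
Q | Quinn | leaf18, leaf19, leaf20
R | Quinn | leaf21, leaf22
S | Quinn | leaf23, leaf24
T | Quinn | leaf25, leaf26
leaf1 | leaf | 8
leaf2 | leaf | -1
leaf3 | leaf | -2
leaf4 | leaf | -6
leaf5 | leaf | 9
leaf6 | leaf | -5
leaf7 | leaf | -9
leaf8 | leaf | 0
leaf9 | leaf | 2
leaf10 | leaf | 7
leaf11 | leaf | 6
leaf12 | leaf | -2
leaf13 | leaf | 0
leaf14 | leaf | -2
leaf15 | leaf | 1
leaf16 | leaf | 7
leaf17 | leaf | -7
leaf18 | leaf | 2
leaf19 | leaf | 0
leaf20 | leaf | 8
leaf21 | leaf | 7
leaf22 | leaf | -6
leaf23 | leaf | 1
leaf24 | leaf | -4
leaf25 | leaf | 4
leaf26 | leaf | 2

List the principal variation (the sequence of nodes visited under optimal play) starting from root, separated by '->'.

root -> A -> D -> L -> leaf9

H (Quinn): max(8, -1, -2) = 8
J (Quinn): max(-6, 9) = 9
K (Quinn): max(-5, -9) = -5
C (Nadia): min(8, 9, -5) = -5
L (Quinn): max(0, 2) = 2
M (Quinn): max(7, 6, -2) = 7
D (Nadia): min(2, 7) = 2
N (Quinn): max(0, -2, 1) = 1
P (Quinn): max(7, -7) = 7
E (Nadia): min(1, 7) = 1
A (Quinn): max(-5, 2, 1) = 2
Q (Quinn): max(2, 0, 8) = 8
R (Quinn): max(7, -6) = 7
F (Nadia): min(8, 7) = 7
S (Quinn): max(1, -4) = 1
T (Quinn): max(4, 2) = 4
G (Nadia): min(1, 4) = 1
B (Quinn): max(7, 1) = 7
root (Nadia): min(2, 7) = 2
At root, Nadia picks A (lowest: 2).
At A, Quinn picks D (highest: 2).
At D, Nadia picks L (lowest: 2).
At L, Quinn picks leaf9 (highest: 2).
Terminal value 2.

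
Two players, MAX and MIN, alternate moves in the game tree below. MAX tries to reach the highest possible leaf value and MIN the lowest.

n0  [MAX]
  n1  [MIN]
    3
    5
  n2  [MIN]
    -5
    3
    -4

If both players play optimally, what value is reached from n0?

n1 (MIN): min(3, 5) = 3
n2 (MIN): min(-5, 3, -4) = -5
n0 (MAX): max(3, -5) = 3

3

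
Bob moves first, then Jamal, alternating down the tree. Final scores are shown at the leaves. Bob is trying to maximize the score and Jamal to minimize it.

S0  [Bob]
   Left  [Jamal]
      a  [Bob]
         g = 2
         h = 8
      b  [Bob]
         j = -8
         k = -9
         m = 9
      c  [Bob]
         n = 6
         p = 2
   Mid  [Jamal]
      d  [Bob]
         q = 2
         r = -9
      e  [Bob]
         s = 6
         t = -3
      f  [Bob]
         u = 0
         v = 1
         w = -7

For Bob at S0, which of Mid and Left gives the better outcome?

d (Bob): max(2, -9) = 2
e (Bob): max(6, -3) = 6
f (Bob): max(0, 1, -7) = 1
Mid (Jamal): min(2, 6, 1) = 1
a (Bob): max(2, 8) = 8
b (Bob): max(-8, -9, 9) = 9
c (Bob): max(6, 2) = 6
Left (Jamal): min(8, 9, 6) = 6
Bob prefers the higher value; Mid=1, Left=6. Left is better since 6 > 1.

Left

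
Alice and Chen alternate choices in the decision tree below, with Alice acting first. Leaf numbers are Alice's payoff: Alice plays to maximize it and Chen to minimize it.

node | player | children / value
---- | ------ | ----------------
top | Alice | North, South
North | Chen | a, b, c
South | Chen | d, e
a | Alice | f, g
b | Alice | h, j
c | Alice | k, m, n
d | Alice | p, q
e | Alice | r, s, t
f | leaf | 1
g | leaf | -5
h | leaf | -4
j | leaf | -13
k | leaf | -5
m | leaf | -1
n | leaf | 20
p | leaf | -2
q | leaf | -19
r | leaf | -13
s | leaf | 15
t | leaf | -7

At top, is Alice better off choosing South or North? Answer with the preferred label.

d (Alice): max(-2, -19) = -2
e (Alice): max(-13, 15, -7) = 15
South (Chen): min(-2, 15) = -2
a (Alice): max(1, -5) = 1
b (Alice): max(-4, -13) = -4
c (Alice): max(-5, -1, 20) = 20
North (Chen): min(1, -4, 20) = -4
Alice prefers the higher value; South=-2, North=-4. South is better since -2 > -4.

South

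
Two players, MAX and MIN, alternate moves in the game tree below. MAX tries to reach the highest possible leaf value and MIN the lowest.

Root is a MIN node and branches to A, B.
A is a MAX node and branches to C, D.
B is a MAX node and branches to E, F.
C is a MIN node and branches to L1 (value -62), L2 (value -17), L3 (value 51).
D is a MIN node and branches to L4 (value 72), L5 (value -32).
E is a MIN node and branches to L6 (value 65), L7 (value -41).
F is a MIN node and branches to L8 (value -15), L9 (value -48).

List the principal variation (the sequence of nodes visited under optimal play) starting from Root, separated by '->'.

C (MIN): min(-62, -17, 51) = -62
D (MIN): min(72, -32) = -32
A (MAX): max(-62, -32) = -32
E (MIN): min(65, -41) = -41
F (MIN): min(-15, -48) = -48
B (MAX): max(-41, -48) = -41
Root (MIN): min(-32, -41) = -41
At Root, MIN picks B (lowest: -41).
At B, MAX picks E (highest: -41).
At E, MIN picks L7 (lowest: -41).
Terminal value -41.

Root -> B -> E -> L7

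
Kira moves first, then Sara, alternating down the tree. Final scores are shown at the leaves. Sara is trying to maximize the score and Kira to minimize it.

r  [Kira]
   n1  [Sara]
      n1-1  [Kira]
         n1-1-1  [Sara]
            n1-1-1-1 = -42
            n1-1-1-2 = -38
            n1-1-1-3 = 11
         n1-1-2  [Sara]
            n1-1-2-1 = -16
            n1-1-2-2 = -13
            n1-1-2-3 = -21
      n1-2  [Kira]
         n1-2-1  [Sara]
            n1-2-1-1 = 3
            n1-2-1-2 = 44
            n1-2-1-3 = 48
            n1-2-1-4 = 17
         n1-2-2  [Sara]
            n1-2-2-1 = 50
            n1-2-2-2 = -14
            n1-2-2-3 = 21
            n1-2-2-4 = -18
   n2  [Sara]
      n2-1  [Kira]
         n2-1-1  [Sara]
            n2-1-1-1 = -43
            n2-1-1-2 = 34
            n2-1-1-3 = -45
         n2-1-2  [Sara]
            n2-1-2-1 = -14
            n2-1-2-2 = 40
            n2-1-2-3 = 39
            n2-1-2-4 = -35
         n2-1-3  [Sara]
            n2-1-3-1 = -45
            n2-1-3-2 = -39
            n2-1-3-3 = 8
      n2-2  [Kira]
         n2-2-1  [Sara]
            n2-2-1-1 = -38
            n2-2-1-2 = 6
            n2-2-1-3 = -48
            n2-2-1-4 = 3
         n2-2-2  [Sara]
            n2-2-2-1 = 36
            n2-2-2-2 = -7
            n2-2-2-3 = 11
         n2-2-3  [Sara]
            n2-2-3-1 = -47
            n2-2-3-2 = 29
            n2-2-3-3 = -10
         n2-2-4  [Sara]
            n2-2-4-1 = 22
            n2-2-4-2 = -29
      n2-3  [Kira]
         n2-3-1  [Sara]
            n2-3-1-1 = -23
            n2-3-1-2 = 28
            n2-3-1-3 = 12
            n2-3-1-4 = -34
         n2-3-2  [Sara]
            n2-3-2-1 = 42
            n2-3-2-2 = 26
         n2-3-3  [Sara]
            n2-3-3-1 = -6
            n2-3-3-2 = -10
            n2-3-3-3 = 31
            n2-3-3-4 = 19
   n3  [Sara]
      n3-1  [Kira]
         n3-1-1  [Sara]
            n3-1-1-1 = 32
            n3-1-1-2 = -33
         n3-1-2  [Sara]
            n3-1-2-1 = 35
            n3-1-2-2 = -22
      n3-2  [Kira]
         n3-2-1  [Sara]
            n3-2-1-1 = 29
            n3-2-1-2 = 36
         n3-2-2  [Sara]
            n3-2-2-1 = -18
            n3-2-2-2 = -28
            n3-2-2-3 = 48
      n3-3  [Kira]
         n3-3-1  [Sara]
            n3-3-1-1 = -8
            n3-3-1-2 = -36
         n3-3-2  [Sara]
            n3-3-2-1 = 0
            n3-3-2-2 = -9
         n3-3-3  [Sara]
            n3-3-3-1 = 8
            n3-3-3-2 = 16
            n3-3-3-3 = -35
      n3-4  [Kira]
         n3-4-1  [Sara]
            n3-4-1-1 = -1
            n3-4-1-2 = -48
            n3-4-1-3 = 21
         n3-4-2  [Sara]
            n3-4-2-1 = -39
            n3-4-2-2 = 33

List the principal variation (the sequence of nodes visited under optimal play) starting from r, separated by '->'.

n1-1-1 (Sara): max(-42, -38, 11) = 11
n1-1-2 (Sara): max(-16, -13, -21) = -13
n1-1 (Kira): min(11, -13) = -13
n1-2-1 (Sara): max(3, 44, 48, 17) = 48
n1-2-2 (Sara): max(50, -14, 21, -18) = 50
n1-2 (Kira): min(48, 50) = 48
n1 (Sara): max(-13, 48) = 48
n2-1-1 (Sara): max(-43, 34, -45) = 34
n2-1-2 (Sara): max(-14, 40, 39, -35) = 40
n2-1-3 (Sara): max(-45, -39, 8) = 8
n2-1 (Kira): min(34, 40, 8) = 8
n2-2-1 (Sara): max(-38, 6, -48, 3) = 6
n2-2-2 (Sara): max(36, -7, 11) = 36
n2-2-3 (Sara): max(-47, 29, -10) = 29
n2-2-4 (Sara): max(22, -29) = 22
n2-2 (Kira): min(6, 36, 29, 22) = 6
n2-3-1 (Sara): max(-23, 28, 12, -34) = 28
n2-3-2 (Sara): max(42, 26) = 42
n2-3-3 (Sara): max(-6, -10, 31, 19) = 31
n2-3 (Kira): min(28, 42, 31) = 28
n2 (Sara): max(8, 6, 28) = 28
n3-1-1 (Sara): max(32, -33) = 32
n3-1-2 (Sara): max(35, -22) = 35
n3-1 (Kira): min(32, 35) = 32
n3-2-1 (Sara): max(29, 36) = 36
n3-2-2 (Sara): max(-18, -28, 48) = 48
n3-2 (Kira): min(36, 48) = 36
n3-3-1 (Sara): max(-8, -36) = -8
n3-3-2 (Sara): max(0, -9) = 0
n3-3-3 (Sara): max(8, 16, -35) = 16
n3-3 (Kira): min(-8, 0, 16) = -8
n3-4-1 (Sara): max(-1, -48, 21) = 21
n3-4-2 (Sara): max(-39, 33) = 33
n3-4 (Kira): min(21, 33) = 21
n3 (Sara): max(32, 36, -8, 21) = 36
r (Kira): min(48, 28, 36) = 28
At r, Kira picks n2 (lowest: 28).
At n2, Sara picks n2-3 (highest: 28).
At n2-3, Kira picks n2-3-1 (lowest: 28).
At n2-3-1, Sara picks n2-3-1-2 (highest: 28).
Terminal value 28.

r -> n2 -> n2-3 -> n2-3-1 -> n2-3-1-2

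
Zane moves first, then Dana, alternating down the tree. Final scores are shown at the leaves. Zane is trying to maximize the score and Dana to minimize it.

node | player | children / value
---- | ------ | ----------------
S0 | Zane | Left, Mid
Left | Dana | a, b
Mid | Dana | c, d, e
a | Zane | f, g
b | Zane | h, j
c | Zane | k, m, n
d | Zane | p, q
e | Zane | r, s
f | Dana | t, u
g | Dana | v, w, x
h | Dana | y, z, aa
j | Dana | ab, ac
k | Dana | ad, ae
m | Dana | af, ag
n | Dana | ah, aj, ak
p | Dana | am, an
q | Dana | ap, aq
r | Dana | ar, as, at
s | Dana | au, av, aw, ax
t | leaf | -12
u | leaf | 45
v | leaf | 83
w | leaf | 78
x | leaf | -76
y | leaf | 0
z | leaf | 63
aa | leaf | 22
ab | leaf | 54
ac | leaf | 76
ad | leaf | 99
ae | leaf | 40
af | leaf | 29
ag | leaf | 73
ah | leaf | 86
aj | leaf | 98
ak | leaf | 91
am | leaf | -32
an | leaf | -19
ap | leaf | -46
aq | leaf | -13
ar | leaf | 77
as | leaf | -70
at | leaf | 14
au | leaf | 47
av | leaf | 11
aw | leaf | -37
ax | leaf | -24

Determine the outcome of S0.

f (Dana): min(-12, 45) = -12
g (Dana): min(83, 78, -76) = -76
a (Zane): max(-12, -76) = -12
h (Dana): min(0, 63, 22) = 0
j (Dana): min(54, 76) = 54
b (Zane): max(0, 54) = 54
Left (Dana): min(-12, 54) = -12
k (Dana): min(99, 40) = 40
m (Dana): min(29, 73) = 29
n (Dana): min(86, 98, 91) = 86
c (Zane): max(40, 29, 86) = 86
p (Dana): min(-32, -19) = -32
q (Dana): min(-46, -13) = -46
d (Zane): max(-32, -46) = -32
r (Dana): min(77, -70, 14) = -70
s (Dana): min(47, 11, -37, -24) = -37
e (Zane): max(-70, -37) = -37
Mid (Dana): min(86, -32, -37) = -37
S0 (Zane): max(-12, -37) = -12

-12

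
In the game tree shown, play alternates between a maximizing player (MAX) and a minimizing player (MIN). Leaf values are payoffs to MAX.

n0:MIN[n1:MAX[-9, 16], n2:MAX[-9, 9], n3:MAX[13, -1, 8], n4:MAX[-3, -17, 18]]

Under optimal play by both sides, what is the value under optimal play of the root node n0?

9

n1 (MAX): max(-9, 16) = 16
n2 (MAX): max(-9, 9) = 9
n3 (MAX): max(13, -1, 8) = 13
n4 (MAX): max(-3, -17, 18) = 18
n0 (MIN): min(16, 9, 13, 18) = 9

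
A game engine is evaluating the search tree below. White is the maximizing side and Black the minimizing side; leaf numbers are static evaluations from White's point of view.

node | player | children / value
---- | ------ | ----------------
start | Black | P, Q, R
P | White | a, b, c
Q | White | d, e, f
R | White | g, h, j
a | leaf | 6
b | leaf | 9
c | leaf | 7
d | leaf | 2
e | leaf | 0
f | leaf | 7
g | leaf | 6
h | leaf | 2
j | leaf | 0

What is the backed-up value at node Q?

Q (White): max(2, 0, 7) = 7

7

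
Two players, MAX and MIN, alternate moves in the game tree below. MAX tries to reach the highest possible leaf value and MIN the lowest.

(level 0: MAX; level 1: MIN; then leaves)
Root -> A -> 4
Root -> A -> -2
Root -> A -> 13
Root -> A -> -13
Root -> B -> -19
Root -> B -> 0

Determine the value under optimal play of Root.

-13

A (MIN): min(4, -2, 13, -13) = -13
B (MIN): min(-19, 0) = -19
Root (MAX): max(-13, -19) = -13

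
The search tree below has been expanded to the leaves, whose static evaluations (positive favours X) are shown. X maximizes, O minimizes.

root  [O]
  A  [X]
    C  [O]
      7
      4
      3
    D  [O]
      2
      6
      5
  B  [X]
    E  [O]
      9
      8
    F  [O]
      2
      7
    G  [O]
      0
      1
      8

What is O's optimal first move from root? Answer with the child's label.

A

C (O): min(7, 4, 3) = 3
D (O): min(2, 6, 5) = 2
A (X): max(3, 2) = 3
E (O): min(9, 8) = 8
F (O): min(2, 7) = 2
G (O): min(0, 1, 8) = 0
B (X): max(8, 2, 0) = 8
root (O): min(3, 8) = 3
O at root wants the lowest of {A=3, B=8}, so chooses A.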